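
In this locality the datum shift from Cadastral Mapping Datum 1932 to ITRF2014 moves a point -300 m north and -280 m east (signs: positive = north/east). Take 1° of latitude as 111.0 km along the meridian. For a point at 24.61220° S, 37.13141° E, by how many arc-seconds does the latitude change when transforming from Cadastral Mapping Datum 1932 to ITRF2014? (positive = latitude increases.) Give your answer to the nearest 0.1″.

1° of latitude = 111.0 km, so Δφ = -300.0 / 111000 = -0.0027027° = -9.730″.

Δφ = -9.7″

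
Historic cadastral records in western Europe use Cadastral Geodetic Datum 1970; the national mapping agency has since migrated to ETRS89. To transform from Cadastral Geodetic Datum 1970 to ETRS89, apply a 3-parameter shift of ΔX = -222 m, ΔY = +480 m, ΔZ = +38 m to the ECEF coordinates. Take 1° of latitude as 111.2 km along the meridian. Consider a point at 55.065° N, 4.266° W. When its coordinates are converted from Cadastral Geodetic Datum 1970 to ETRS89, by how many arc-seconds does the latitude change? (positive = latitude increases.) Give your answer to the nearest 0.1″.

sin φ = 0.819802, cos φ = 0.572647, sin λ = -0.074387, cos λ = 0.997229.
North component: ΔN = −sin φ cos λ·ΔX − sin φ sin λ·ΔY + cos φ·ΔZ = −(0.819802)(0.997229)(-222) − (0.819802)(-0.074387)(480) + (0.572647)(38) = 232.52 m.
1° of latitude spans 111200 m, so Δφ = 232.52 / 111200 × 3600 = 7.528″.

Δφ = 7.5″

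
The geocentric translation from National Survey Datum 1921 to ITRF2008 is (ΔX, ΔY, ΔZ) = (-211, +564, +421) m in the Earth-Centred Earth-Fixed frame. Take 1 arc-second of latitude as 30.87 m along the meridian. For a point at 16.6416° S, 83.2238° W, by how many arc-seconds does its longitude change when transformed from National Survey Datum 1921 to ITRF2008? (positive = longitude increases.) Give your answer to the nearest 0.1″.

sin φ = -0.286384, cos φ = 0.958115, sin λ = -0.993015, cos λ = 0.117991.
East component: ΔE = −sin λ·ΔX + cos λ·ΔY = −(-0.993015)(-211) + (0.117991)(564) = -142.98 m.
1° of latitude spans 3600 × 30.87 = 111132 m; at latitude φ, 1° of longitude spans that × cos φ = 106477.2 m, so Δλ = -142.98 / 106477.2 × 3600 = -4.834″.

Δλ = -4.8″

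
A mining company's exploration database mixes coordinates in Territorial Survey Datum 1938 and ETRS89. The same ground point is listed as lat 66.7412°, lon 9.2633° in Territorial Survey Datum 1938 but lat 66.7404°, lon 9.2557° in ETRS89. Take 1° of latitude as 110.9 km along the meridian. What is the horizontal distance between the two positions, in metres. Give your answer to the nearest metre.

344 m

Δφ = 66.7404° − 66.7412° = -0.0008°; Δλ = 9.2557° − 9.2633° = -0.0076°.
ΔN = Δφ × 110900 = -88.7 m; ΔE = Δλ × 110900 × cos(66.7412°) = -0.0076 × 110900 × 0.394885 = -332.8 m.
Distance = √(ΔE² + ΔN²) = √((-332.8)² + (-88.7)²) = 344.4 m.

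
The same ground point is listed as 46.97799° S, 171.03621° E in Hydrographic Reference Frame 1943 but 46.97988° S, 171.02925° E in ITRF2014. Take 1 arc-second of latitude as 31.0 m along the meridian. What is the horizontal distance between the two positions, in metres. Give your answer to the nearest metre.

570 m

Δφ = -46.97988° − -46.97799° = -0.00189°; Δλ = 171.02925° − 171.03621° = -0.00696°.
1° of latitude = 3600 × 31.00 = 111600 m.
ΔN = Δφ × 111600 = -210.9 m; ΔE = Δλ × 111600 × cos(-46.97799°) = -0.00696 × 111600 × 0.682279 = -530.0 m.
Distance = √(ΔE² + ΔN²) = √((-530.0)² + (-210.9)²) = 570.4 m.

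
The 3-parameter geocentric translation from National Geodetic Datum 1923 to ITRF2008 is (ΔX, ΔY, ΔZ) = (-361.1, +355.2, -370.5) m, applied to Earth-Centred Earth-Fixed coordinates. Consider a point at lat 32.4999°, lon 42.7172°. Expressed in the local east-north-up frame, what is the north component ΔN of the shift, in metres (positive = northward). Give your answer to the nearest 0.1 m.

At φ = 32.4999°, λ = 42.7172°: sin φ = 0.537298, cos φ = 0.843392, sin λ = 0.678380, cos λ = 0.734711.
ΔN = −sin φ cos λ·ΔX − sin φ sin λ·ΔY + cos φ·ΔZ = −(0.537298)(0.734711)(-361.1) − (0.537298)(0.678380)(355.2) + (0.843392)(-370.5) = -299.40 m.

ΔN = -299.4 m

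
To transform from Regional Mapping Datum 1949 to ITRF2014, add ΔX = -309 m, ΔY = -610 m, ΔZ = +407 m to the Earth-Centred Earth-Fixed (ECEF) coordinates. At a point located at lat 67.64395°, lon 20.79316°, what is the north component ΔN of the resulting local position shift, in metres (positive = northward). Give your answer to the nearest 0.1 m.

ΔN = 622.2 m

The local north axis is (−sin φ cos λ, −sin φ sin λ, cos φ), giving ΔN = 267.162 + 200.271 + 154.807 = 622.24 m.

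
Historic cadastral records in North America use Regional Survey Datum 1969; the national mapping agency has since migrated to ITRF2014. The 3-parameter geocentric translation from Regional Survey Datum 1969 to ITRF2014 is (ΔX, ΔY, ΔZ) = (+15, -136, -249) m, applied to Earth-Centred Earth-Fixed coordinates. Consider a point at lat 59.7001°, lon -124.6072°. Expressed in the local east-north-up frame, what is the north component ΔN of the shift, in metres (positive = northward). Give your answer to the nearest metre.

ΔN = -215 m

At φ = 59.7001°, λ = -124.6072°: sin φ = 0.863396, cos φ = 0.504526, sin λ = -0.823065, cos λ = -0.567947.
ΔN = −sin φ cos λ·ΔX − sin φ sin λ·ΔY + cos φ·ΔZ = −(0.863396)(-0.567947)(15) − (0.863396)(-0.823065)(-136) + (0.504526)(-249) = -214.92 m.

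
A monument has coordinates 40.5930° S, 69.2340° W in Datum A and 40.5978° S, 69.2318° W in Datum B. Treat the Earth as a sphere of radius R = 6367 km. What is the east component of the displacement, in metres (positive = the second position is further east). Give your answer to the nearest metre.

Δφ = -40.5978° − -40.5930° = -0.0048°; Δλ = -69.2318° − -69.2340° = +0.0022°.
1° along a meridian = πR/180 = 111125 m.
ΔN = Δφ × 111125 = -533.4 m; ΔE = Δλ × 111125 × cos(-40.5930°) = +0.0022 × 111125 × 0.759351 = 185.6 m.

ΔE = 186 m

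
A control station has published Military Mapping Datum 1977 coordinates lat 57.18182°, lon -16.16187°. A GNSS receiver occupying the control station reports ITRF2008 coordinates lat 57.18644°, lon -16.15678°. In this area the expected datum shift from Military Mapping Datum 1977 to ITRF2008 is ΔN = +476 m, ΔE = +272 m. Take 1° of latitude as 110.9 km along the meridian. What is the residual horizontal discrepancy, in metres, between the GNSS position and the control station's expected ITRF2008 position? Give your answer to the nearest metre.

Observed coordinate differences: Δφ = +0.00462°, Δλ = +0.00509°.
Converting to metres (1° lat = 110900 m, cos φ = 0.541975): observed ΔN = 512.4 m, observed ΔE = 305.9 m.
Subtracting the expected shift leaves a residual of 512.4 − (476) = 36.4 m north and 305.9 − (272) = 33.9 m east.
Residual distance = √(36.4² + 33.9²) = 49.7 m.

50 m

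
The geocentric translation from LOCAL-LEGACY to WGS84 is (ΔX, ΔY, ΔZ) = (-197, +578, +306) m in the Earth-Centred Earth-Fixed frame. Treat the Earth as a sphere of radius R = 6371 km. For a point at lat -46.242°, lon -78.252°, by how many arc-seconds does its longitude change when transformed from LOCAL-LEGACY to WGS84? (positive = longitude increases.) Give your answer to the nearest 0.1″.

sin φ = -0.722267, cos φ = 0.691614, sin λ = -0.979053, cos λ = 0.203608.
East component: ΔE = −sin λ·ΔX + cos λ·ΔY = −(-0.979053)(-197) + (0.203608)(578) = -75.19 m.
1° of latitude spans πR/180 = 111195 m; at latitude φ, 1° of longitude spans that × cos φ = 76904.0 m, so Δλ = -75.19 / 76904.0 × 3600 = -3.520″.

Δλ = -3.5″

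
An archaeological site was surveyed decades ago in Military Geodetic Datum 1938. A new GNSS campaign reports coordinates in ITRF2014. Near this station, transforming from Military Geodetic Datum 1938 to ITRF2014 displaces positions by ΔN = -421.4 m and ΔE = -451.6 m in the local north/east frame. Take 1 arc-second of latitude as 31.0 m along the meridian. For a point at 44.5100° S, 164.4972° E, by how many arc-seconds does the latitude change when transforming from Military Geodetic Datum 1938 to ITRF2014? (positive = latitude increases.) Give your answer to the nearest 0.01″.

Δφ = -13.59″

1″ of latitude = 31.00 m, so Δφ = -421.4 / 31.00 = -13.594″.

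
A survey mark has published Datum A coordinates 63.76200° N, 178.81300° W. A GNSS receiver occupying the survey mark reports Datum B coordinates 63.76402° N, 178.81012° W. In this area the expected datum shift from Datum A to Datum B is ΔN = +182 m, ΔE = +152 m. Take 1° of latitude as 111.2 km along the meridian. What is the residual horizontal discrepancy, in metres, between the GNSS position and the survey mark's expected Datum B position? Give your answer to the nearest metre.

Observed coordinate differences: Δφ = +0.00202°, Δλ = +0.00288°.
Converting to metres (1° lat = 111200 m, cos φ = 0.442101): observed ΔN = 224.6 m, observed ΔE = 141.6 m.
Subtracting the expected shift leaves a residual of 224.6 − (182) = 42.6 m north and 141.6 − (152) = -10.4 m east.
Residual distance = √(42.6² + (-10.4)²) = 43.9 m.

44 m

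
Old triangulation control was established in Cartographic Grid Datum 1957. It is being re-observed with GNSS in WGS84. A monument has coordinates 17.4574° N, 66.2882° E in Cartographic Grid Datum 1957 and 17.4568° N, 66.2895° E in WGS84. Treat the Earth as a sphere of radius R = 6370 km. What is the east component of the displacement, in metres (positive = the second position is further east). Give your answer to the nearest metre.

Δφ = 17.4568° − 17.4574° = -0.0006°; Δλ = 66.2895° − 66.2882° = +0.0013°.
1° along a meridian = πR/180 = 111177 m.
ΔN = Δφ × 111177 = -66.7 m; ΔE = Δλ × 111177 × cos(17.4574°) = +0.0013 × 111177 × 0.953940 = 137.9 m.

ΔE = 138 m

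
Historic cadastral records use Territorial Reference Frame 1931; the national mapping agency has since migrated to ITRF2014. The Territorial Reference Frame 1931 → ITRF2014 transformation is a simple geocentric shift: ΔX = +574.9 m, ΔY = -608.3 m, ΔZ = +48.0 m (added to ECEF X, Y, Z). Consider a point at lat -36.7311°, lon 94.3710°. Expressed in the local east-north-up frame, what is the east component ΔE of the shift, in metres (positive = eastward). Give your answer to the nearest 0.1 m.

ΔE = -526.9 m

The local east axis at (φ, λ) is (−sin λ, cos λ, 0), so ΔE = −sin(94.3710°)·574.9 + cos(94.3710°)·(-608.3) = -526.87 m.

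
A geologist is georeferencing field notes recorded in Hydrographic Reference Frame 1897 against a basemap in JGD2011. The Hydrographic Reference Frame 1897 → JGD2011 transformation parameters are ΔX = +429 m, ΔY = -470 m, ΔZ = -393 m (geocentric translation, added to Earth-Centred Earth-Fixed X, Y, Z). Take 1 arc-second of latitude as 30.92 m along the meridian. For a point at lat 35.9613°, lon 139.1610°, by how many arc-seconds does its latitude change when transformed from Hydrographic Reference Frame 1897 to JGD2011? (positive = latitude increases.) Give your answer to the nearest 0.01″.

Δφ = 1.71″

sin φ = 0.587239, cos φ = 0.809414, sin λ = 0.653936, cos λ = -0.756550.
North component: ΔN = −sin φ cos λ·ΔX − sin φ sin λ·ΔY + cos φ·ΔZ = −(0.587239)(-0.756550)(429) − (0.587239)(0.653936)(-470) + (0.809414)(-393) = 52.98 m.
1° of latitude spans 3600 × 30.92 = 111312 m, so Δφ = 52.98 / 111312 × 3600 = 1.714″.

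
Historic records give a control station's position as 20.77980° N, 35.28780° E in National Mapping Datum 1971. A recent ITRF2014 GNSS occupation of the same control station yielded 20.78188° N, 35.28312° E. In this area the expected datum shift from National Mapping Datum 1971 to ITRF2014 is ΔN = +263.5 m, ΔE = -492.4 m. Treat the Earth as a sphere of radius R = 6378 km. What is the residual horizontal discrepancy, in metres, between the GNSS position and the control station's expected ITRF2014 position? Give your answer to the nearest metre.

32 m

Observed coordinate differences: Δφ = +0.00208°, Δλ = -0.00468°.
Converting to metres (1° lat = 111317 m, cos φ = 0.934951): observed ΔN = 231.5 m, observed ΔE = -487.1 m.
Subtracting the expected shift leaves a residual of 231.5 − (263.5) = -32.0 m north and -487.1 − (-492.4) = 5.3 m east.
Residual distance = √((-32.0)² + 5.3²) = 32.4 m.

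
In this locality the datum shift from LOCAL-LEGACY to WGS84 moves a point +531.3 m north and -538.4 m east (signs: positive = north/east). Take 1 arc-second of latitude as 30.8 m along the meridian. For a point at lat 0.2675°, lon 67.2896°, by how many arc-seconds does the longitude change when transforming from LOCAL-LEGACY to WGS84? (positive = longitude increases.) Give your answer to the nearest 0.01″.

Δλ = -17.48″

At latitude 0.2675°, cos φ = 0.999989.
1″ of longitude at this latitude = 30.80 × cos φ = 30.7997 m, so Δλ = -538.4 / 30.7997 = -17.481″.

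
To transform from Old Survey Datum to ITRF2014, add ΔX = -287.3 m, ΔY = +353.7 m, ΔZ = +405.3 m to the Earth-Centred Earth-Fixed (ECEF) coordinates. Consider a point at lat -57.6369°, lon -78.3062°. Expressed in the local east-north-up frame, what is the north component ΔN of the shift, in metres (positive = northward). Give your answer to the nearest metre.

ΔN = -125 m

The local north axis is (−sin φ cos λ, −sin φ sin λ, cos φ), giving ΔN = -49.186 − 292.560 + 216.950 = -124.80 m.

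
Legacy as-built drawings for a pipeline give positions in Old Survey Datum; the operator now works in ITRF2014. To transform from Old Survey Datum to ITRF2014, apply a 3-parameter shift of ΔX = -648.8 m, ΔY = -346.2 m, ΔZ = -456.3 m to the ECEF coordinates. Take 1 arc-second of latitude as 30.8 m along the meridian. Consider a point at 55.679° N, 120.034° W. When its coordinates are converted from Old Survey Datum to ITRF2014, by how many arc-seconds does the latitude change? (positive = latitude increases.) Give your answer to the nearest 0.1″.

Δφ = -25.1″

sin φ = 0.825892, cos φ = 0.563829, sin λ = -0.865729, cos λ = -0.500514.
North component: ΔN = −sin φ cos λ·ΔX − sin φ sin λ·ΔY + cos φ·ΔZ = −(0.825892)(-0.500514)(-648.8) − (0.825892)(-0.865729)(-346.2) + (0.563829)(-456.3) = -773.00 m.
1° of latitude spans 3600 × 30.80 = 110880 m, so Δφ = -773.00 / 110880 × 3600 = -25.097″.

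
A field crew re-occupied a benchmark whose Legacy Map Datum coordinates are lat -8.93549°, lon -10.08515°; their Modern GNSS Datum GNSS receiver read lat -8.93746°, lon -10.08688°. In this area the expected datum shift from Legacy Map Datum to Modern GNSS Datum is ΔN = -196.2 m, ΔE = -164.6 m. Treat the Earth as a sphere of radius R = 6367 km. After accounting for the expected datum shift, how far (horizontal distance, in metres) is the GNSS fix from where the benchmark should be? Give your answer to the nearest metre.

34 m

Observed coordinate differences: Δφ = -0.00197°, Δλ = -0.00173°.
Converting to metres (1° lat = 111125 m, cos φ = 0.987864): observed ΔN = -218.9 m, observed ΔE = -189.9 m.
Subtracting the expected shift leaves a residual of -218.9 − (-196.2) = -22.7 m north and -189.9 − (-164.6) = -25.3 m east.
Residual distance = √((-22.7)² + (-25.3)²) = 34.0 m.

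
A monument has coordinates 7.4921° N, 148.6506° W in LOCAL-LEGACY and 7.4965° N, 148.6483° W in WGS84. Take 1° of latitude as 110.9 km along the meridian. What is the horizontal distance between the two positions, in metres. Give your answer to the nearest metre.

550 m

Δφ = 7.4965° − 7.4921° = +0.0044°; Δλ = -148.6483° − -148.6506° = +0.0023°.
ΔN = Δφ × 110900 = 488.0 m; ΔE = Δλ × 110900 × cos(7.4921°) = +0.0023 × 110900 × 0.991463 = 252.9 m.
Distance = √(ΔE² + ΔN²) = √(252.9² + 488.0²) = 549.6 m.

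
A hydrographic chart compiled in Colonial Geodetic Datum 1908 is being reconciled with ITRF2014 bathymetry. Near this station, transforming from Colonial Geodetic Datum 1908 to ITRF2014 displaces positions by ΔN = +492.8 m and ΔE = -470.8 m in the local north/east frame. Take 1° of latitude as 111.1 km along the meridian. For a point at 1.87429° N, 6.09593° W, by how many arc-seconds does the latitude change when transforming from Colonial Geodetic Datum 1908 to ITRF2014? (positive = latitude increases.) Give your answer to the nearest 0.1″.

Δφ = 16.0″

1° of latitude = 111.1 km, so Δφ = 492.8 / 111100 = 0.0044356° = 15.968″.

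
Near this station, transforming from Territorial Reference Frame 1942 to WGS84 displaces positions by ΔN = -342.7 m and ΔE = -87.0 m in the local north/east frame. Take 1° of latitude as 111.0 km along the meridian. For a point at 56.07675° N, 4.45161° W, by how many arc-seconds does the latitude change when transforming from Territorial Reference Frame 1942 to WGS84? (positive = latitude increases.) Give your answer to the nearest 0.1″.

1° of latitude = 111.0 km, so Δφ = -342.7 / 111000 = -0.0030874° = -11.115″.

Δφ = -11.1″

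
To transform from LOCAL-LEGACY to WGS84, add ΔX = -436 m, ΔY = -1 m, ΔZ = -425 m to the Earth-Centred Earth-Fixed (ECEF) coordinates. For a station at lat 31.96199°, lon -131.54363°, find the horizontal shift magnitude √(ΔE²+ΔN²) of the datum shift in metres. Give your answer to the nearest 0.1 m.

608.5 m

At φ = 31.96199°, λ = -131.54363°: sin φ = 0.529357, cos φ = 0.848399, sin λ = -0.748451, cos λ = -0.663190.
ΔE = −sin λ·ΔX + cos λ·ΔY = −(-0.748451)·(-436) + (-0.663190)·(-1) = -325.66 m.
ΔN = −sin φ cos λ·ΔX − sin φ sin λ·ΔY + cos φ·ΔZ = −(0.529357)(-0.663190)(-436) − (0.529357)(-0.748451)(-1) + (0.848399)(-425) = -514.03 m.
Horizontal magnitude = √(ΔE² + ΔN²) = √((-325.66)² + (-514.03)²) = 608.51 m.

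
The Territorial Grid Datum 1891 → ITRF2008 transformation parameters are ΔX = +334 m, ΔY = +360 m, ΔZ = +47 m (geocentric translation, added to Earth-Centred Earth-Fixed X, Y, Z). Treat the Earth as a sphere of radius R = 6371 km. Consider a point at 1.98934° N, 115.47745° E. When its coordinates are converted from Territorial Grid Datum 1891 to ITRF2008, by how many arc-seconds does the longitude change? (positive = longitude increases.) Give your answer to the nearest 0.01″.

sin φ = 0.034714, cos φ = 0.999397, sin λ = 0.902755, cos λ = -0.430156.
East component: ΔE = −sin λ·ΔX + cos λ·ΔY = −(0.902755)(334) + (-0.430156)(360) = -456.38 m.
1° of latitude spans πR/180 = 111195 m; at latitude φ, 1° of longitude spans that × cos φ = 111127.9 m, so Δλ = -456.38 / 111127.9 × 3600 = -14.784″.

Δλ = -14.78″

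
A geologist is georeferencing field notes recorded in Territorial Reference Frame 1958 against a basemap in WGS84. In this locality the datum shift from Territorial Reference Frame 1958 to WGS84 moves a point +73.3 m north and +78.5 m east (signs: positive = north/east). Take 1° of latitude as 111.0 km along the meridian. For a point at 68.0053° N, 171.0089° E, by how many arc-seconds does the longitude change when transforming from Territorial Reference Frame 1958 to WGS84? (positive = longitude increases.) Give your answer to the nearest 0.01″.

Δλ = 6.80″

At latitude 68.0053°, cos φ = 0.374521.
1° of longitude at this latitude = 111.0 × cos φ = 41.57 km, so Δλ = 78.5 / 41571.8 = 0.0018883° = 6.798″.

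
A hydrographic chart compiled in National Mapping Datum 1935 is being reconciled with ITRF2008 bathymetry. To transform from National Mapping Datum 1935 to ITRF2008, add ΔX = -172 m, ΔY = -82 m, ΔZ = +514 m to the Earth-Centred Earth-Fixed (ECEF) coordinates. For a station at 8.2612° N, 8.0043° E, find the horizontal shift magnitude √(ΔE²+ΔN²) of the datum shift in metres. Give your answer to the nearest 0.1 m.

The local east axis at (φ, λ) is (−sin λ, cos λ, 0), so ΔE = −sin(8.0043°)·(-172) + cos(8.0043°)·(-82) = -57.25 m.
The local north axis is (−sin φ cos λ, −sin φ sin λ, cos φ), giving ΔN = 24.473 + 1.641 + 508.666 = 534.78 m.
Horizontal magnitude = √(ΔE² + ΔN²) = √((-57.25)² + 534.78²) = 537.84 m.

537.8 m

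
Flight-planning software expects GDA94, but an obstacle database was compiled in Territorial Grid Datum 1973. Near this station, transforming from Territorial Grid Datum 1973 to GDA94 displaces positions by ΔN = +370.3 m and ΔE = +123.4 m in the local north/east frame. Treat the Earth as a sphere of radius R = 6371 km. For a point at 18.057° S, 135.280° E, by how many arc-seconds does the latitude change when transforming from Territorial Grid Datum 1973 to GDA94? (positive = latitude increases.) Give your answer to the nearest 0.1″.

On a sphere of radius R, 1 rad of latitude = R, so Δφ = ΔN / R = 370.3 / 6371000 = 5.8123e-05 rad = 11.989″.

Δφ = 12.0″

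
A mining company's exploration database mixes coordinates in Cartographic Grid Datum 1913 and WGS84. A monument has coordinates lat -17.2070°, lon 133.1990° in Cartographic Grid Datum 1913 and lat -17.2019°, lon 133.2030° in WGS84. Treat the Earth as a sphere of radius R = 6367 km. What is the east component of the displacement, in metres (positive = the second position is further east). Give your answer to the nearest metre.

ΔE = 425 m

Δφ = -17.2019° − -17.2070° = +0.0051°; Δλ = 133.2030° − 133.1990° = +0.0040°.
1° along a meridian = πR/180 = 111125 m.
ΔN = Δφ × 111125 = 566.7 m; ΔE = Δλ × 111125 × cos(-17.2070°) = +0.0040 × 111125 × 0.955242 = 424.6 m.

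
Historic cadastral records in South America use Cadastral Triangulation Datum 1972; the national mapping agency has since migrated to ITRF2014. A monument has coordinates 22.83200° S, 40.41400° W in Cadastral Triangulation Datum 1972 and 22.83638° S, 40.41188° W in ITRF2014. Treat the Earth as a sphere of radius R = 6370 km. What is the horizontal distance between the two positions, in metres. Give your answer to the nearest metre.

533 m

Δφ = -22.83638° − -22.83200° = -0.00438°; Δλ = -40.41188° − -40.41400° = +0.00212°.
1° along a meridian = πR/180 = 111177 m.
ΔN = Δφ × 111177 = -487.0 m; ΔE = Δλ × 111177 × cos(-22.83200°) = +0.00212 × 111177 × 0.921647 = 217.2 m.
Distance = √(ΔE² + ΔN²) = √(217.2² + (-487.0)²) = 533.2 m.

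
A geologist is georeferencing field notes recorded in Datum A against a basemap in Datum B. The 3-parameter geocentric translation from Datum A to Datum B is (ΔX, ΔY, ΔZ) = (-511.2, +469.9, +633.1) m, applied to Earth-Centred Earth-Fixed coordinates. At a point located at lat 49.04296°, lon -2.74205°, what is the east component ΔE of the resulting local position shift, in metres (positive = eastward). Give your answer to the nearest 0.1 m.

At φ = 49.04296°, λ = -2.74205°: sin φ = 0.755201, cos φ = 0.655493, sin λ = -0.047840, cos λ = 0.998855.
ΔE = −sin λ·ΔX + cos λ·ΔY = −(-0.047840)·(-511.2) + (0.998855)·(469.9) = 444.91 m.

ΔE = 444.9 m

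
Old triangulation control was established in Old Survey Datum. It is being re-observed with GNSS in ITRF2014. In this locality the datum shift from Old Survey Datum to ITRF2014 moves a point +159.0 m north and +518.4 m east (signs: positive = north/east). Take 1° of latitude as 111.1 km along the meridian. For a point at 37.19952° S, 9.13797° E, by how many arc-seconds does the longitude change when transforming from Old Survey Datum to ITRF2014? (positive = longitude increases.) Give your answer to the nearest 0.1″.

At latitude -37.19952°, cos φ = 0.796535.
1° of longitude at this latitude = 111.1 × cos φ = 88.50 km, so Δλ = 518.4 / 88495.0 = 0.0058580° = 21.089″.

Δλ = 21.1″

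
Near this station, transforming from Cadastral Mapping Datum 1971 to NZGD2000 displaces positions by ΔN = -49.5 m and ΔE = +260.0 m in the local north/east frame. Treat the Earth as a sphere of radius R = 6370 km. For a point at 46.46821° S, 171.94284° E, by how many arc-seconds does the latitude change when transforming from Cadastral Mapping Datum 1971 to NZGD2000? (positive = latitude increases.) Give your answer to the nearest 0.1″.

On a sphere of radius R, 1 rad of latitude = R, so Δφ = ΔN / R = -49.5 / 6370000 = -7.7708e-06 rad = -1.603″.

Δφ = -1.6″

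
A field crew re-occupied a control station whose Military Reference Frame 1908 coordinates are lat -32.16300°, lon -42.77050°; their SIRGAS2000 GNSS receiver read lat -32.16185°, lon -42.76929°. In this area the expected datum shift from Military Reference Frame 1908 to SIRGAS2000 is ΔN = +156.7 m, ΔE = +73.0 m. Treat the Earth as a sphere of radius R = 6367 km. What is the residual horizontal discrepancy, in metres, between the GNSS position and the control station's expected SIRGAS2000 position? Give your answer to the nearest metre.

Observed coordinate differences: Δφ = +0.00115°, Δλ = +0.00121°.
Converting to metres (1° lat = 111125 m, cos φ = 0.846537): observed ΔN = 127.8 m, observed ΔE = 113.8 m.
Subtracting the expected shift leaves a residual of 127.8 − (156.7) = -28.9 m north and 113.8 − (73.0) = 40.8 m east.
Residual distance = √((-28.9)² + 40.8²) = 50.0 m.

50 m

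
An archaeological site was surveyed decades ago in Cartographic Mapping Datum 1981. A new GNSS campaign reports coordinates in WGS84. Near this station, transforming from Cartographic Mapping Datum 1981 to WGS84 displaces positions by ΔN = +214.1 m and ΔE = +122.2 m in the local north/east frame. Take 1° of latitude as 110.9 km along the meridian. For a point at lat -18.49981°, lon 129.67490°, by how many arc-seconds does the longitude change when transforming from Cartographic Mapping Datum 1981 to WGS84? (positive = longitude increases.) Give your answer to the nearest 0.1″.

At latitude -18.49981°, cos φ = 0.948325.
1° of longitude at this latitude = 110.9 × cos φ = 105.17 km, so Δλ = 122.2 / 105169.2 = 0.0011619° = 4.183″.

Δλ = 4.2″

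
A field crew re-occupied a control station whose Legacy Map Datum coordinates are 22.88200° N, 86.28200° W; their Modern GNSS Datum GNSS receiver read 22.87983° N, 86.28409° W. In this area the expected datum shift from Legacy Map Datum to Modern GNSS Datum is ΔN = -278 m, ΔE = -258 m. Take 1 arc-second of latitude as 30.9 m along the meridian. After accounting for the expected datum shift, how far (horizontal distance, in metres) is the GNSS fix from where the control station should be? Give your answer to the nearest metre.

Observed coordinate differences: Δφ = -0.00217°, Δλ = -0.00209°.
Converting to metres (1° lat = 111240 m, cos φ = 0.921308): observed ΔN = -241.4 m, observed ΔE = -214.2 m.
Subtracting the expected shift leaves a residual of -241.4 − (-278) = 36.6 m north and -214.2 − (-258) = 43.8 m east.
Residual distance = √(36.6² + 43.8²) = 57.1 m.

57 m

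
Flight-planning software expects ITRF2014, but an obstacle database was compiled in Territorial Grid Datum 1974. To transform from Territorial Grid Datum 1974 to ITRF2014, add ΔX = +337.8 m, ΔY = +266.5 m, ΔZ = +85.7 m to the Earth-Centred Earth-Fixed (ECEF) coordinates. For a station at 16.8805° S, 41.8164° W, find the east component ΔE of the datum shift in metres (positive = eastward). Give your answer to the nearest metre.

At φ = -16.8805°, λ = -41.8164°: sin φ = -0.290377, cos φ = 0.956912, sin λ = -0.666746, cos λ = 0.745285.
ΔE = −sin λ·ΔX + cos λ·ΔY = −(-0.666746)·(337.8) + (0.745285)·(266.5) = 423.85 m.

ΔE = 424 m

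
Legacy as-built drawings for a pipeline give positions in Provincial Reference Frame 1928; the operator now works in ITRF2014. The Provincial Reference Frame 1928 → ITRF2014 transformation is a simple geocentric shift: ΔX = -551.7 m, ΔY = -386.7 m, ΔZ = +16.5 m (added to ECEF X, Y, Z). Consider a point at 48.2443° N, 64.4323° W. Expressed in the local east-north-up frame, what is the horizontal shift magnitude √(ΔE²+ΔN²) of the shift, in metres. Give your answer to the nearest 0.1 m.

The local east axis at (φ, λ) is (−sin λ, cos λ, 0), so ΔE = −sin(-64.4323°)·(-551.7) + cos(-64.4323°)·(-386.7) = -664.57 m.
The local north axis is (−sin φ cos λ, −sin φ sin λ, cos φ), giving ΔN = 177.621 − 260.226 + 10.988 = -71.62 m.
Horizontal magnitude = √(ΔE² + ΔN²) = √((-664.57)² + (-71.62)²) = 668.41 m.

668.4 m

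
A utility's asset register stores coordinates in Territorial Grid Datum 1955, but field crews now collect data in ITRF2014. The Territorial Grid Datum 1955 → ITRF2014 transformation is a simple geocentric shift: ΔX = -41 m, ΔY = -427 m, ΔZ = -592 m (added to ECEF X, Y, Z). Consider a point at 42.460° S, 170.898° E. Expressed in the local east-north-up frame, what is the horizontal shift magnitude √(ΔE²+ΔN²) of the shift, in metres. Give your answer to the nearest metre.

At φ = -42.460°, λ = 170.898°: sin φ = -0.675075, cos φ = 0.737749, sin λ = 0.158193, cos λ = -0.987408.
ΔE = −sin λ·ΔX + cos λ·ΔY = −(0.158193)·(-41) + (-0.987408)·(-427) = 428.11 m.
ΔN = −sin φ cos λ·ΔX − sin φ sin λ·ΔY + cos φ·ΔZ = −(-0.675075)(-0.987408)(-41) − (-0.675075)(0.158193)(-427) + (0.737749)(-592) = -455.02 m.
Horizontal magnitude = √(ΔE² + ΔN²) = √(428.11² + (-455.02)²) = 624.75 m.

625 m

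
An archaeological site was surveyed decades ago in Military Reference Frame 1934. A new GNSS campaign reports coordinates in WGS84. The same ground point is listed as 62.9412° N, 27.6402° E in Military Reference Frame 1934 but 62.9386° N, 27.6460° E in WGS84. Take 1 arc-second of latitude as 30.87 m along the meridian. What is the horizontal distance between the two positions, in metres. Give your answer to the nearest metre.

Δφ = 62.9386° − 62.9412° = -0.0026°; Δλ = 27.6460° − 27.6402° = +0.0058°.
1° of latitude = 3600 × 30.87 = 111132 m.
ΔN = Δφ × 111132 = -288.9 m; ΔE = Δλ × 111132 × cos(62.9412°) = +0.0058 × 111132 × 0.454905 = 293.2 m.
Distance = √(ΔE² + ΔN²) = √(293.2² + (-288.9)²) = 411.7 m.

412 m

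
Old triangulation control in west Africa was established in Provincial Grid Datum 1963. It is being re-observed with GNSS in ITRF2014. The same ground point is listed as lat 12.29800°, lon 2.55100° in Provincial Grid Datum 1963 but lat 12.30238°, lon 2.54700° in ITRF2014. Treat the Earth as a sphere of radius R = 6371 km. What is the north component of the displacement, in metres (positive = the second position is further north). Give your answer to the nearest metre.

ΔN = 487 m

Δφ = 12.30238° − 12.29800° = +0.00438°; Δλ = 2.54700° − 2.55100° = -0.00400°.
1° along a meridian = πR/180 = 111195 m.
ΔN = Δφ × 111195 = 487.0 m; ΔE = Δλ × 111195 × cos(12.29800°) = -0.00400 × 111195 × 0.977053 = -434.6 m.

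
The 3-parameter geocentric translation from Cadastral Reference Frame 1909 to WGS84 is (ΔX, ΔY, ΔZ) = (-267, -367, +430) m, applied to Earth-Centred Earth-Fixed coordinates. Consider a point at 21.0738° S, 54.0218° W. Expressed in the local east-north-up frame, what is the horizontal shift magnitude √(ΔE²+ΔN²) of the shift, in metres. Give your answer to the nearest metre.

625 m

At φ = -21.0738°, λ = -54.0218°: sin φ = -0.359570, cos φ = 0.933118, sin λ = -0.809241, cos λ = 0.587477.
ΔE = −sin λ·ΔX + cos λ·ΔY = −(-0.809241)·(-267) + (0.587477)·(-367) = -431.67 m.
ΔN = −sin φ cos λ·ΔX − sin φ sin λ·ΔY + cos φ·ΔZ = −(-0.359570)(0.587477)(-267) − (-0.359570)(-0.809241)(-367) + (0.933118)(430) = 451.63 m.
Horizontal magnitude = √(ΔE² + ΔN²) = √((-431.67)² + 451.63²) = 624.75 m.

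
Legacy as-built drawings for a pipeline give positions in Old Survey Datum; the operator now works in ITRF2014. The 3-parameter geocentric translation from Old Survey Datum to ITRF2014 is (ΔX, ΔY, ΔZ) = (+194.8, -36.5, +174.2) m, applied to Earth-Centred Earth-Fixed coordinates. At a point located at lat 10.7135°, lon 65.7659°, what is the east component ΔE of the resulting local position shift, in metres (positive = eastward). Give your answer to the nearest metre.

The local east axis at (φ, λ) is (−sin λ, cos λ, 0), so ΔE = −sin(65.7659°)·194.8 + cos(65.7659°)·(-36.5) = -192.62 m.

ΔE = -193 m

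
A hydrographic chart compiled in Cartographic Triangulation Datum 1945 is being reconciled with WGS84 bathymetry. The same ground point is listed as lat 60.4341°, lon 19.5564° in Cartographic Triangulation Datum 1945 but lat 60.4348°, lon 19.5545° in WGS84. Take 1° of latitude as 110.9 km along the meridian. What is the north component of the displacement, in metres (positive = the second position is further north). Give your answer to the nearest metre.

ΔN = 78 m

Δφ = 60.4348° − 60.4341° = +0.0007°; Δλ = 19.5545° − 19.5564° = -0.0019°.
ΔN = Δφ × 110900 = 77.6 m; ΔE = Δλ × 110900 × cos(60.4341°) = -0.0019 × 110900 × 0.493424 = -104.0 m.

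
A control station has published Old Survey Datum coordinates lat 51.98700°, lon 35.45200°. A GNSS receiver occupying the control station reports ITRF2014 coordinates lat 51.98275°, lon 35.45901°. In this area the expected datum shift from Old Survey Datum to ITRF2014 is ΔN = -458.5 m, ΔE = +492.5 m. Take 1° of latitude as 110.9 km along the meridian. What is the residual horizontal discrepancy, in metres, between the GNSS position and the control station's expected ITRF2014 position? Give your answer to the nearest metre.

Observed coordinate differences: Δφ = -0.00425°, Δλ = +0.00701°.
Converting to metres (1° lat = 110900 m, cos φ = 0.615840): observed ΔN = -471.3 m, observed ΔE = 478.8 m.
Subtracting the expected shift leaves a residual of -471.3 − (-458.5) = -12.8 m north and 478.8 − (492.5) = -13.7 m east.
Residual distance = √((-12.8)² + (-13.7)²) = 18.8 m.

19 m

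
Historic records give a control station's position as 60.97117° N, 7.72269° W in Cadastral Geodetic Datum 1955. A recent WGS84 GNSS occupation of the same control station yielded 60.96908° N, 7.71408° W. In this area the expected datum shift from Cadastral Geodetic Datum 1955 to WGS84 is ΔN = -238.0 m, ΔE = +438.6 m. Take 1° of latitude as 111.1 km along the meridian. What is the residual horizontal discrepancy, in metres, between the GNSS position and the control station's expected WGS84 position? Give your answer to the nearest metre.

26 m

Observed coordinate differences: Δφ = -0.00209°, Δλ = +0.00861°.
Converting to metres (1° lat = 111100 m, cos φ = 0.485250): observed ΔN = -232.2 m, observed ΔE = 464.2 m.
Subtracting the expected shift leaves a residual of -232.2 − (-238.0) = 5.8 m north and 464.2 − (438.6) = 25.6 m east.
Residual distance = √(5.8² + 25.6²) = 26.2 m.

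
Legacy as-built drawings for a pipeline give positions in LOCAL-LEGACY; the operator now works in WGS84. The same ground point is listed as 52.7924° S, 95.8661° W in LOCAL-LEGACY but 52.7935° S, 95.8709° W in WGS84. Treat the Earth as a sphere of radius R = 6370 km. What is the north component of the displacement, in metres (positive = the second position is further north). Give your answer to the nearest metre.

Δφ = -52.7935° − -52.7924° = -0.0011°; Δλ = -95.8709° − -95.8661° = -0.0048°.
1° along a meridian = πR/180 = 111177 m.
ΔN = Δφ × 111177 = -122.3 m; ΔE = Δλ × 111177 × cos(-52.7924°) = -0.0048 × 111177 × 0.604705 = -322.7 m.

ΔN = -122 m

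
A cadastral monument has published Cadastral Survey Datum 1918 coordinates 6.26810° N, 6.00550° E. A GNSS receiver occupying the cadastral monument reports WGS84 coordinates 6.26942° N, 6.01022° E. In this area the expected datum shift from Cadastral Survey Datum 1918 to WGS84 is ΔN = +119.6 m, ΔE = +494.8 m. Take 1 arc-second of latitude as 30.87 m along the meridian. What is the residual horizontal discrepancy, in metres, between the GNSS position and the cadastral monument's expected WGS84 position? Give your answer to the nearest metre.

Observed coordinate differences: Δφ = +0.00132°, Δλ = +0.00472°.
Converting to metres (1° lat = 111132 m, cos φ = 0.994022): observed ΔN = 146.7 m, observed ΔE = 521.4 m.
Subtracting the expected shift leaves a residual of 146.7 − (119.6) = 27.1 m north and 521.4 − (494.8) = 26.6 m east.
Residual distance = √(27.1² + 26.6²) = 38.0 m.

38 m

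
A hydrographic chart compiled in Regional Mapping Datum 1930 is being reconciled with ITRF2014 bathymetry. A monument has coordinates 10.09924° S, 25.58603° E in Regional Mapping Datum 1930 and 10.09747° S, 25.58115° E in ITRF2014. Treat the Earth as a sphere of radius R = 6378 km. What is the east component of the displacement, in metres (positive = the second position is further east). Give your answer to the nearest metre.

Δφ = -10.09747° − -10.09924° = +0.00177°; Δλ = 25.58115° − 25.58603° = -0.00488°.
1° along a meridian = πR/180 = 111317 m.
ΔN = Δφ × 111317 = 197.0 m; ΔE = Δλ × 111317 × cos(-10.09924°) = -0.00488 × 111317 × 0.984506 = -534.8 m.

ΔE = -535 m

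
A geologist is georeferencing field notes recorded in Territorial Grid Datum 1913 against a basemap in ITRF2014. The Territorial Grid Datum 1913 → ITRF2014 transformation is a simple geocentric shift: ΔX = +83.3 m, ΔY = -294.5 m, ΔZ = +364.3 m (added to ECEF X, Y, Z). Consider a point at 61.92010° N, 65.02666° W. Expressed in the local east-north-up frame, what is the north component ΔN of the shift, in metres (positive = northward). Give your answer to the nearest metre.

ΔN = -95 m

At φ = 61.92010°, λ = -65.02666°: sin φ = 0.882292, cos φ = 0.470702, sin λ = -0.906504, cos λ = 0.422197.
ΔN = −sin φ cos λ·ΔX − sin φ sin λ·ΔY + cos φ·ΔZ = −(0.882292)(0.422197)(83.3) − (0.882292)(-0.906504)(-294.5) + (0.470702)(364.3) = -95.09 m.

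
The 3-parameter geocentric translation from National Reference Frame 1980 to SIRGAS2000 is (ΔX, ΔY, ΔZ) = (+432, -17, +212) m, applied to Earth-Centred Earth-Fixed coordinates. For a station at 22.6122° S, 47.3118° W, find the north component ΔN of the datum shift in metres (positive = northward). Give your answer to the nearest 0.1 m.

ΔN = 313.1 m

At φ = -22.6122°, λ = -47.3118°: sin φ = -0.384492, cos φ = 0.923128, sin λ = -0.735054, cos λ = 0.678008.
ΔN = −sin φ cos λ·ΔX − sin φ sin λ·ΔY + cos φ·ΔZ = −(-0.384492)(0.678008)(432) − (-0.384492)(-0.735054)(-17) + (0.923128)(212) = 313.13 m.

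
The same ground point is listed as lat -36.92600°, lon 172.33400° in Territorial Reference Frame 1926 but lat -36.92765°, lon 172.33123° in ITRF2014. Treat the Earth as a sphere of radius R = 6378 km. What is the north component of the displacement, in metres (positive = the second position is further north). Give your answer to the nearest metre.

ΔN = -184 m

Δφ = -36.92765° − -36.92600° = -0.00165°; Δλ = 172.33123° − 172.33400° = -0.00277°.
1° along a meridian = πR/180 = 111317 m.
ΔN = Δφ × 111317 = -183.7 m; ΔE = Δλ × 111317 × cos(-36.92600°) = -0.00277 × 111317 × 0.799412 = -246.5 m.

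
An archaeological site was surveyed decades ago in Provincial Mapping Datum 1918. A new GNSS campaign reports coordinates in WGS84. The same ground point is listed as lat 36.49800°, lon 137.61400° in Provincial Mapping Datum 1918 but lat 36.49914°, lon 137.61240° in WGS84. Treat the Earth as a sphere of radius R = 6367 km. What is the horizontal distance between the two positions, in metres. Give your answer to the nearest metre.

191 m

Δφ = 36.49914° − 36.49800° = +0.00114°; Δλ = 137.61240° − 137.61400° = -0.00160°.
1° along a meridian = πR/180 = 111125 m.
ΔN = Δφ × 111125 = 126.7 m; ΔE = Δλ × 111125 × cos(36.49800°) = -0.00160 × 111125 × 0.803878 = -142.9 m.
Distance = √(ΔE² + ΔN²) = √((-142.9)² + 126.7²) = 191.0 m.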